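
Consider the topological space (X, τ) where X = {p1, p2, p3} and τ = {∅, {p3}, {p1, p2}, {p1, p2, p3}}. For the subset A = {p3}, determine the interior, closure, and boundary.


int(A) = {p3}, cl(A) = {p3}, ∂A = ∅.

Closed sets in (X, τ) are complements of opens:
  closed(X, τ) = {∅, {p3}, {p1, p2}, {p1, p2, p3}}.
int(A) = ⋃ {U ∈ τ : U ⊆ A}. Opens contained in A: ∅, {p3}.
Taking the union of these: int(A) = {p3}.
cl(A) = ⋂ {C closed : A ⊆ C}. Closed sets containing A: {p3}, {p1, p2, p3}.
Intersecting these: cl(A) = {p3}.
∂A = cl(A) ∖ int(A) = {p3} ∖ {p3} = ∅.


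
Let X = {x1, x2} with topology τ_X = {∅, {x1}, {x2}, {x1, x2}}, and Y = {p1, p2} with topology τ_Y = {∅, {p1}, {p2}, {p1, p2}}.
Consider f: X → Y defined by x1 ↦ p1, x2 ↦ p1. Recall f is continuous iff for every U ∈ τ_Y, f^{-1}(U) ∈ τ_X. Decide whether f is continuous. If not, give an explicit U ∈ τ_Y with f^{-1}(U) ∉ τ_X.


f IS continuous.

Compute f^{-1}(U) for each U ∈ τ_Y:
  U = ∅: f^{-1}(U) = ∅ ∈ τ_X ✓.
  U = {p1}: f^{-1}(U) = {x1, x2} ∈ τ_X ✓.
  U = {p2}: f^{-1}(U) = ∅ ∈ τ_X ✓.
  U = {p1, p2}: f^{-1}(U) = {x1, x2} ∈ τ_X ✓.
Every preimage lies in τ_X, so f IS continuous.


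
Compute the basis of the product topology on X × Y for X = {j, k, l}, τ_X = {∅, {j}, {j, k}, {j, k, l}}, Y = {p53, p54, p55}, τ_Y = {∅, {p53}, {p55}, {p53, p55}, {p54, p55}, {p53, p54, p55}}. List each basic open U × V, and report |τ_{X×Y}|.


Basis B = {∅ × ∅, {j} × {p53}, {j} × {p55}, {j} × {p53, p55}, {j, k} × {p53}, {j} × {p54, p55}, {j, k} × {p55}, {j} × {p53, p54, p55}, {j, k, l} × {p53}, {j, k, l} × {p55}, {j, k} × {p53, p55}, {j, k} × {p54, p55}, {j, k} × {p53, p54, p55}, {j, k, l} × {p53, p55}, {j, k, l} × {p54, p55}, {j, k, l} × {p53, p54, p55}}; |τ_{X×Y}| = 40.

Enumerate products U × V with U ∈ τ_X, V ∈ τ_Y (deduplicated):
  ∅ × ∅ = {} (∅)
  {j} × {p53} = {(j,p53)}
  {j} × {p55} = {(j,p55)}
  {j} × {p53, p55} = {(j,p53), (j,p55)}
  {j, k} × {p53} = {(j,p53), (k,p53)}
  {j} × {p54, p55} = {(j,p54), (j,p55)}
  {j, k} × {p55} = {(j,p55), (k,p55)}
  {j} × {p53, p54, p55} = {(j,p53), (j,p54), (j,p55)}
  {j, k, l} × {p53} = {(j,p53), (k,p53), (l,p53)}
  {j, k, l} × {p55} = {(j,p55), (k,p55), (l,p55)}
  {j, k} × {p53, p55} = {(j,p53), (j,p55), (k,p53), (k,p55)}
  {j, k} × {p54, p55} = {(j,p54), (j,p55), (k,p54), (k,p55)}
  {j, k} × {p53, p54, p55} = {(j,p53), (j,p54), (j,p55), (k,p53), (k,p54), (k,p55)}
  {j, k, l} × {p53, p55} = {(j,p53), (j,p55), (k,p53), (k,p55), (l,p53), (l,p55)}
  {j, k, l} × {p54, p55} = {(j,p54), (j,p55), (k,p54), (k,p55), (l,p54), (l,p55)}
  {j, k, l} × {p53, p54, p55} = {(j,p53), (j,p54), (j,p55), (k,p53), (k,p54), (k,p55), (l,p53), (l,p54), (l,p55)}
These 16 distinct sets form the basis B.
Close under arbitrary unions to get τ_{X×Y}; counting gives |τ_{X×Y}| = 40.


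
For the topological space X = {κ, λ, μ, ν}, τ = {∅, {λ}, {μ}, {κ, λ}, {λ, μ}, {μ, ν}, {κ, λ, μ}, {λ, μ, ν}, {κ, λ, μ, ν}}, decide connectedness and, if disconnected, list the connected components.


(X, τ) is disconnected; components = [{κ, λ}, {μ, ν}].

Find clopen sets (U ∈ τ with X ∖ U ∈ τ):
  U = ∅, X ∖ U = {κ, λ, μ, ν} — both open, so U is clopen.
  U = {κ, λ}, X ∖ U = {μ, ν} — both open, so U is clopen.
  U = {μ, ν}, X ∖ U = {κ, λ} — both open, so U is clopen.
  U = {κ, λ, μ, ν}, X ∖ U = ∅ — both open, so U is clopen.
Nontrivial clopen(s) exist: e.g. {κ, λ}. So (X, τ) is disconnected.
Compute connected components by grouping points that agree on all clopens:
  component: {κ, λ}
  component: {μ, ν}


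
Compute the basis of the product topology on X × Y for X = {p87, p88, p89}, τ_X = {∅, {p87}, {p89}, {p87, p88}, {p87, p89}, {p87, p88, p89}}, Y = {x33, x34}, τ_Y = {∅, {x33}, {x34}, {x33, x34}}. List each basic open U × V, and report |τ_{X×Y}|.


Basis B = {∅ × ∅, {p87} × {x33}, {p87} × {x34}, {p89} × {x33}, {p89} × {x34}, {p87} × {x33, x34}, {p87, p88} × {x33}, {p87, p89} × {x33}, {p87, p88} × {x34}, {p87, p89} × {x34}, {p89} × {x33, x34}, {p87, p88, p89} × {x33}, {p87, p88, p89} × {x34}, {p87, p88} × {x33, x34}, {p87, p89} × {x33, x34}, {p87, p88, p89} × {x33, x34}}; |τ_{X×Y}| = 36.

Enumerate products U × V with U ∈ τ_X, V ∈ τ_Y (deduplicated):
  ∅ × ∅ = {} (∅)
  {p87} × {x33} = {(p87,x33)}
  {p87} × {x34} = {(p87,x34)}
  {p89} × {x33} = {(p89,x33)}
  {p89} × {x34} = {(p89,x34)}
  {p87} × {x33, x34} = {(p87,x33), (p87,x34)}
  {p87, p88} × {x33} = {(p87,x33), (p88,x33)}
  {p87, p89} × {x33} = {(p87,x33), (p89,x33)}
  {p87, p88} × {x34} = {(p87,x34), (p88,x34)}
  {p87, p89} × {x34} = {(p87,x34), (p89,x34)}
  {p89} × {x33, x34} = {(p89,x33), (p89,x34)}
  {p87, p88, p89} × {x33} = {(p87,x33), (p88,x33), (p89,x33)}
  {p87, p88, p89} × {x34} = {(p87,x34), (p88,x34), (p89,x34)}
  {p87, p88} × {x33, x34} = {(p87,x33), (p87,x34), (p88,x33), (p88,x34)}
  {p87, p89} × {x33, x34} = {(p87,x33), (p87,x34), (p89,x33), (p89,x34)}
  {p87, p88, p89} × {x33, x34} = {(p87,x33), (p87,x34), (p88,x33), (p88,x34), (p89,x33), (p89,x34)}
These 16 distinct sets form the basis B.
Close under arbitrary unions to get τ_{X×Y}; counting gives |τ_{X×Y}| = 36.


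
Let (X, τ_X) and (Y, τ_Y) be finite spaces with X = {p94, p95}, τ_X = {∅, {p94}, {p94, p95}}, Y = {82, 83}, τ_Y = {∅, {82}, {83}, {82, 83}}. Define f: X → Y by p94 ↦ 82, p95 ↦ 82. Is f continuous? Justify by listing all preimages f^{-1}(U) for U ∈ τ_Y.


f IS continuous.

Compute f^{-1}(U) for each U ∈ τ_Y:
  U = ∅: f^{-1}(U) = ∅ ∈ τ_X ✓.
  U = {82}: f^{-1}(U) = {p94, p95} ∈ τ_X ✓.
  U = {83}: f^{-1}(U) = ∅ ∈ τ_X ✓.
  U = {82, 83}: f^{-1}(U) = {p94, p95} ∈ τ_X ✓.
Every preimage lies in τ_X, so f IS continuous.


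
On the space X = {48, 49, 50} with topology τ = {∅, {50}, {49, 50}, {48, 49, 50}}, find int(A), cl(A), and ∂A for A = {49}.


int(A) = ∅, cl(A) = {48, 49}, ∂A = {48, 49}.

Closed sets in (X, τ) are complements of opens:
  closed(X, τ) = {∅, {48}, {48, 49}, {48, 49, 50}}.
int(A) = ⋃ {U ∈ τ : U ⊆ A}. Opens contained in A: ∅.
Taking the union of these: int(A) = ∅.
cl(A) = ⋂ {C closed : A ⊆ C}. Closed sets containing A: {48, 49}, {48, 49, 50}.
Intersecting these: cl(A) = {48, 49}.
∂A = cl(A) ∖ int(A) = {48, 49} ∖ ∅ = {48, 49}.


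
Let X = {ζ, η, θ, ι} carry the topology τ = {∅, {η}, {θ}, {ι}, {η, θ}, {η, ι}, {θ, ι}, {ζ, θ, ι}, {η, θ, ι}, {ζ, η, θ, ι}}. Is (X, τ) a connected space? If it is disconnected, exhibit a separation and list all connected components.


(X, τ) is disconnected; components = [{η}, {ζ, θ, ι}].

Find clopen sets (U ∈ τ with X ∖ U ∈ τ):
  U = ∅, X ∖ U = {ζ, η, θ, ι} — both open, so U is clopen.
  U = {η}, X ∖ U = {ζ, θ, ι} — both open, so U is clopen.
  U = {ζ, θ, ι}, X ∖ U = {η} — both open, so U is clopen.
  U = {ζ, η, θ, ι}, X ∖ U = ∅ — both open, so U is clopen.
Nontrivial clopen(s) exist: e.g. {η}. So (X, τ) is disconnected.
Compute connected components by grouping points that agree on all clopens:
  component: {η}
  component: {ζ, θ, ι}


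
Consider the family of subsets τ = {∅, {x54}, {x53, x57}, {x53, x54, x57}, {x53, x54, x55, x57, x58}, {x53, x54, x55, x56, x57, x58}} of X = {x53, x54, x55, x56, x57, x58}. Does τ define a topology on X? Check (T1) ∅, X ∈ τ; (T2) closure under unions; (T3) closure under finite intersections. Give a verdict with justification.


τ IS a topology on X.

Axiom (T1): ∅ ∈ τ? Yes; X ∈ τ? Yes.
Axiom (T2/T3): check pairwise unions and intersections of members of τ.
All pairwise intersections and unions checked — each lies in τ. Therefore τ satisfies (T1), (T2), (T3): it IS a topology on X.


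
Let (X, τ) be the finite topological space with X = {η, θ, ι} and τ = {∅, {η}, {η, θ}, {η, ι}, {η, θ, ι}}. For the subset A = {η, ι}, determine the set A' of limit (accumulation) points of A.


A' = {θ, ι}

For each x ∈ X, list the open sets U ∈ τ with x ∈ U, then check whether U ∩ (A ∖ {x}) ≠ ∅ for every such U.
  x = η: open {η} ∋ x has {η} ∩ (A ∖ {η}) = ∅, so x is NOT a limit point.
  x = θ: opens ∋ x are {η, θ}, {η, θ, ι}; each meets A ∖ {θ}, so x IS a limit point.
  x = ι: opens ∋ x are {η, ι}, {η, θ, ι}; each meets A ∖ {ι}, so x IS a limit point.
Collecting: A' = {θ, ι}.


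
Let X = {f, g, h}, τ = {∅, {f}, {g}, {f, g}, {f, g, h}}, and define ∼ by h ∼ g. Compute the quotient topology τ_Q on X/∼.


X/∼ = {[f], [g=h]}; |τ_Q| = 3.

Equivalence classes: [f], [g=h].
Quotient map π: X → X/∼ sends f ↦ [f], g ↦ [g=h], h ↦ [g=h].
For each subset V ⊆ X/∼, compute π^{-1}(V) ⊆ X and check whether π^{-1}(V) ∈ τ. V is open in τ_Q iff π^{-1}(V) ∈ τ.
  V = {}: π^{-1}(V) = ∅ ∈ τ ✓.
  V = {[f]}: π^{-1}(V) = {f} ∈ τ ✓.
  V = {[g=h]}: π^{-1}(V) = {g, h} ∉ τ ✗.
  V = {[f], [g=h]}: π^{-1}(V) = {f, g, h} ∈ τ ✓.
Open sets in the quotient: τ_Q = {{}, {[f]}, {[f], [g=h]}} (3 elements).


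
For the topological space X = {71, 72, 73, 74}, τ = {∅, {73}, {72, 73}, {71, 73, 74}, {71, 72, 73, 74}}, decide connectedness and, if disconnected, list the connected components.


(X, τ) is connected.

Find clopen sets (U ∈ τ with X ∖ U ∈ τ):
  U = ∅, X ∖ U = {71, 72, 73, 74} — both open, so U is clopen.
  U = {71, 72, 73, 74}, X ∖ U = ∅ — both open, so U is clopen.
Only trivial clopens (∅ and X) exist, so (X, τ) is connected.
Compute connected components by grouping points that agree on all clopens:
  component: {71, 72, 73, 74}


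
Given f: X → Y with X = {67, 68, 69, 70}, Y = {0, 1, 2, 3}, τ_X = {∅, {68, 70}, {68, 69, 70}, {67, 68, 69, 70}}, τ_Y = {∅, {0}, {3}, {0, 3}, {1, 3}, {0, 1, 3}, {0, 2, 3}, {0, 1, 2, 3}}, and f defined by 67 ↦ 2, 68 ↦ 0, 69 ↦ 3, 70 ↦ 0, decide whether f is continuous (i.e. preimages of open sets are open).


f is NOT continuous.

Compute f^{-1}(U) for each U ∈ τ_Y:
  U = ∅: f^{-1}(U) = ∅ ∈ τ_X ✓.
  U = {0}: f^{-1}(U) = {68, 70} ∈ τ_X ✓.
  U = {3}: f^{-1}(U) = {69} ∉ τ_X ✗.
  U = {0, 3}: f^{-1}(U) = {68, 69, 70} ∈ τ_X ✓.
  U = {1, 3}: f^{-1}(U) = {69} ∉ τ_X ✗.
  U = {0, 1, 3}: f^{-1}(U) = {68, 69, 70} ∈ τ_X ✓.
  U = {0, 2, 3}: f^{-1}(U) = {67, 68, 69, 70} ∈ τ_X ✓.
  U = {0, 1, 2, 3}: f^{-1}(U) = {67, 68, 69, 70} ∈ τ_X ✓.
Found U = {3} with f^{-1}(U) = {69} not in τ_X. Therefore f is NOT continuous.


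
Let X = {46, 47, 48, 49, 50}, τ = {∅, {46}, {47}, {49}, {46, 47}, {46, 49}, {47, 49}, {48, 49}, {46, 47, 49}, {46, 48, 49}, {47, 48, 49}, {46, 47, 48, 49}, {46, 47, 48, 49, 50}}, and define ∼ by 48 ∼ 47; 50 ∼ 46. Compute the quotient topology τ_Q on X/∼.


X/∼ = {[46=50], [47=48], [49]}; |τ_Q| = 4.

Equivalence classes: [46=50], [47=48], [49].
Quotient map π: X → X/∼ sends 46 ↦ [46=50], 47 ↦ [47=48], 48 ↦ [47=48], 49 ↦ [49], 50 ↦ [46=50].
For each subset V ⊆ X/∼, compute π^{-1}(V) ⊆ X and check whether π^{-1}(V) ∈ τ. V is open in τ_Q iff π^{-1}(V) ∈ τ.
  V = {}: π^{-1}(V) = ∅ ∈ τ ✓.
  V = {[46=50]}: π^{-1}(V) = {46, 50} ∉ τ ✗.
  V = {[47=48]}: π^{-1}(V) = {47, 48} ∉ τ ✗.
  V = {[46=50], [47=48]}: π^{-1}(V) = {46, 47, 48, 50} ∉ τ ✗.
  V = {[49]}: π^{-1}(V) = {49} ∈ τ ✓.
  V = {[46=50], [49]}: π^{-1}(V) = {46, 49, 50} ∉ τ ✗.
  V = {[47=48], [49]}: π^{-1}(V) = {47, 48, 49} ∈ τ ✓.
  V = {[46=50], [47=48], [49]}: π^{-1}(V) = {46, 47, 48, 49, 50} ∈ τ ✓.
Open sets in the quotient: τ_Q = {{}, {[49]}, {[47=48], [49]}, {[46=50], [47=48], [49]}} (4 elements).


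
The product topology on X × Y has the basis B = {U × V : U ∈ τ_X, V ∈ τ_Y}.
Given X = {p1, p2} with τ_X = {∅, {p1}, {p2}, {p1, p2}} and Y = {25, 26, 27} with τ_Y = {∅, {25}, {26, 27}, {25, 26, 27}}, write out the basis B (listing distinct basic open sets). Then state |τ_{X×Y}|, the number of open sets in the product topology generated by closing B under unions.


Basis B = {∅ × ∅, {p1} × {25}, {p2} × {25}, {p1, p2} × {25}, {p1} × {26, 27}, {p2} × {26, 27}, {p1} × {25, 26, 27}, {p2} × {25, 26, 27}, {p1, p2} × {26, 27}, {p1, p2} × {25, 26, 27}}; |τ_{X×Y}| = 16.

Enumerate products U × V with U ∈ τ_X, V ∈ τ_Y (deduplicated):
  ∅ × ∅ = {} (∅)
  {p1} × {25} = {(p1,25)}
  {p2} × {25} = {(p2,25)}
  {p1, p2} × {25} = {(p1,25), (p2,25)}
  {p1} × {26, 27} = {(p1,26), (p1,27)}
  {p2} × {26, 27} = {(p2,26), (p2,27)}
  {p1} × {25, 26, 27} = {(p1,25), (p1,26), (p1,27)}
  {p2} × {25, 26, 27} = {(p2,25), (p2,26), (p2,27)}
  {p1, p2} × {26, 27} = {(p1,26), (p1,27), (p2,26), (p2,27)}
  {p1, p2} × {25, 26, 27} = {(p1,25), (p1,26), (p1,27), (p2,25), (p2,26), (p2,27)}
These 10 distinct sets form the basis B.
Close under arbitrary unions to get τ_{X×Y}; counting gives |τ_{X×Y}| = 16.


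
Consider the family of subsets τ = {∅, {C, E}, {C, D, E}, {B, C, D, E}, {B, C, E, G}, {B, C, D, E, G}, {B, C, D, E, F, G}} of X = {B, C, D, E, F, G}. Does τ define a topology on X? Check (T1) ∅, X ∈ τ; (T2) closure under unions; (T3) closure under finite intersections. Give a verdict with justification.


τ is NOT a topology on X.

Axiom (T1): ∅ ∈ τ? Yes; X ∈ τ? Yes.
Axiom (T2/T3): check pairwise unions and intersections of members of τ.
Counterexample for (T3): {B, C, D, E} ∩ {B, C, E, G} = {B, C, E} ∉ τ. Therefore τ is NOT a topology.


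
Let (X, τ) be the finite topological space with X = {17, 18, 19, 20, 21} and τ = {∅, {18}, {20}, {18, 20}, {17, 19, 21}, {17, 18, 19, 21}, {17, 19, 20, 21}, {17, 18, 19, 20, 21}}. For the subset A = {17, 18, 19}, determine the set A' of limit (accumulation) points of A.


A' = {17, 19, 21}

For each x ∈ X, list the open sets U ∈ τ with x ∈ U, then check whether U ∩ (A ∖ {x}) ≠ ∅ for every such U.
  x = 17: opens ∋ x are {17, 19, 21}, {17, 18, 19, 21}, {17, 19, 20, 21}, {17, 18, 19, 20, 21}; each meets A ∖ {17}, so x IS a limit point.
  x = 18: open {18} ∋ x has {18} ∩ (A ∖ {18}) = ∅, so x is NOT a limit point.
  x = 19: opens ∋ x are {17, 19, 21}, {17, 18, 19, 21}, {17, 19, 20, 21}, {17, 18, 19, 20, 21}; each meets A ∖ {19}, so x IS a limit point.
  x = 20: open {20} ∋ x has {20} ∩ (A ∖ {20}) = ∅, so x is NOT a limit point.
  x = 21: opens ∋ x are {17, 19, 21}, {17, 18, 19, 21}, {17, 19, 20, 21}, {17, 18, 19, 20, 21}; each meets A ∖ {21}, so x IS a limit point.
Collecting: A' = {17, 19, 21}.


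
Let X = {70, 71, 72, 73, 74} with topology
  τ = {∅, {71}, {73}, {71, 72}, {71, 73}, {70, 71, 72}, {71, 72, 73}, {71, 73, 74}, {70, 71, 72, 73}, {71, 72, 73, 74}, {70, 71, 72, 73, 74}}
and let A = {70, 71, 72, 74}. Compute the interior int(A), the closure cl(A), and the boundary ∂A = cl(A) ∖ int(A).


int(A) = {70, 71, 72}, cl(A) = {70, 71, 72, 74}, ∂A = {74}.

Closed sets in (X, τ) are complements of opens:
  closed(X, τ) = {∅, {70}, {74}, {70, 72}, {70, 74}, {73, 74}, {70, 72, 74}, {70, 73, 74}, {70, 71, 72, 74}, {70, 72, 73, 74}, {70, 71, 72, 73, 74}}.
int(A) = ⋃ {U ∈ τ : U ⊆ A}. Opens contained in A: ∅, {71}, {71, 72}, {70, 71, 72}.
Taking the union of these: int(A) = {70, 71, 72}.
cl(A) = ⋂ {C closed : A ⊆ C}. Closed sets containing A: {70, 71, 72, 74}, {70, 71, 72, 73, 74}.
Intersecting these: cl(A) = {70, 71, 72, 74}.
∂A = cl(A) ∖ int(A) = {70, 71, 72, 74} ∖ {70, 71, 72} = {74}.


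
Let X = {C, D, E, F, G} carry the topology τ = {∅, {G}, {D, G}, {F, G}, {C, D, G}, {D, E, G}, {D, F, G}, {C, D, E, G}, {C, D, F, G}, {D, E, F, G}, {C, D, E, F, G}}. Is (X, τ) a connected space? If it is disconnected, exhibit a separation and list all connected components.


(X, τ) is connected.

Find clopen sets (U ∈ τ with X ∖ U ∈ τ):
  U = ∅, X ∖ U = {C, D, E, F, G} — both open, so U is clopen.
  U = {C, D, E, F, G}, X ∖ U = ∅ — both open, so U is clopen.
Only trivial clopens (∅ and X) exist, so (X, τ) is connected.
Compute connected components by grouping points that agree on all clopens:
  component: {C, D, E, F, G}


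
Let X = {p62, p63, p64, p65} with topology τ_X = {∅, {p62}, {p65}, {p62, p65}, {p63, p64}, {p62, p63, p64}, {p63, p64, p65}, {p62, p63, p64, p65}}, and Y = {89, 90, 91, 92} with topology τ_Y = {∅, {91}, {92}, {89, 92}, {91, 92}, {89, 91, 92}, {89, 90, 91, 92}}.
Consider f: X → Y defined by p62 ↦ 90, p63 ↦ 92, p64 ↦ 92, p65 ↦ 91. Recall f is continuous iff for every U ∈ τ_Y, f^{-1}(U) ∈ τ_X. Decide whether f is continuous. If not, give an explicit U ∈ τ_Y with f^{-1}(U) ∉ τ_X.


f IS continuous.

Compute f^{-1}(U) for each U ∈ τ_Y:
  U = ∅: f^{-1}(U) = ∅ ∈ τ_X ✓.
  U = {91}: f^{-1}(U) = {p65} ∈ τ_X ✓.
  U = {92}: f^{-1}(U) = {p63, p64} ∈ τ_X ✓.
  U = {89, 92}: f^{-1}(U) = {p63, p64} ∈ τ_X ✓.
  U = {91, 92}: f^{-1}(U) = {p63, p64, p65} ∈ τ_X ✓.
  U = {89, 91, 92}: f^{-1}(U) = {p63, p64, p65} ∈ τ_X ✓.
  U = {89, 90, 91, 92}: f^{-1}(U) = {p62, p63, p64, p65} ∈ τ_X ✓.
Every preimage lies in τ_X, so f IS continuous.


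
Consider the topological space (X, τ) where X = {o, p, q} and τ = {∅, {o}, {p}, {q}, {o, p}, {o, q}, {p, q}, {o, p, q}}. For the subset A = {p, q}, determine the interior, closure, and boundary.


int(A) = {p, q}, cl(A) = {p, q}, ∂A = ∅.

Closed sets in (X, τ) are complements of opens:
  closed(X, τ) = {∅, {o}, {p}, {q}, {o, p}, {o, q}, {p, q}, {o, p, q}}.
int(A) = ⋃ {U ∈ τ : U ⊆ A}. Opens contained in A: ∅, {p}, {q}, {p, q}.
Taking the union of these: int(A) = {p, q}.
cl(A) = ⋂ {C closed : A ⊆ C}. Closed sets containing A: {p, q}, {o, p, q}.
Intersecting these: cl(A) = {p, q}.
∂A = cl(A) ∖ int(A) = {p, q} ∖ {p, q} = ∅.


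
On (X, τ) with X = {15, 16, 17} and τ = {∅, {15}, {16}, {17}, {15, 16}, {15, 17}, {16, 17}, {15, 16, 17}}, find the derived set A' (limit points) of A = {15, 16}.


A' = ∅

For each x ∈ X, list the open sets U ∈ τ with x ∈ U, then check whether U ∩ (A ∖ {x}) ≠ ∅ for every such U.
  x = 15: open {15} ∋ x has {15} ∩ (A ∖ {15}) = ∅, so x is NOT a limit point.
  x = 16: open {16} ∋ x has {16} ∩ (A ∖ {16}) = ∅, so x is NOT a limit point.
  x = 17: open {17} ∋ x has {17} ∩ (A ∖ {17}) = ∅, so x is NOT a limit point.
Collecting: A' = ∅.


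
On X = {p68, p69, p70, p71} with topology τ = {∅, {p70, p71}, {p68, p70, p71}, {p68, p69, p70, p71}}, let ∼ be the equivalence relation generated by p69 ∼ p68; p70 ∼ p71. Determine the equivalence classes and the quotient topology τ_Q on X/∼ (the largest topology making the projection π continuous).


X/∼ = {[p68=p69], [p70=p71]}; |τ_Q| = 3.

Equivalence classes: [p68=p69], [p70=p71].
Quotient map π: X → X/∼ sends p68 ↦ [p68=p69], p69 ↦ [p68=p69], p70 ↦ [p70=p71], p71 ↦ [p70=p71].
For each subset V ⊆ X/∼, compute π^{-1}(V) ⊆ X and check whether π^{-1}(V) ∈ τ. V is open in τ_Q iff π^{-1}(V) ∈ τ.
  V = {}: π^{-1}(V) = ∅ ∈ τ ✓.
  V = {[p68=p69]}: π^{-1}(V) = {p68, p69} ∉ τ ✗.
  V = {[p70=p71]}: π^{-1}(V) = {p70, p71} ∈ τ ✓.
  V = {[p68=p69], [p70=p71]}: π^{-1}(V) = {p68, p69, p70, p71} ∈ τ ✓.
Open sets in the quotient: τ_Q = {{}, {[p70=p71]}, {[p68=p69], [p70=p71]}} (3 elements).


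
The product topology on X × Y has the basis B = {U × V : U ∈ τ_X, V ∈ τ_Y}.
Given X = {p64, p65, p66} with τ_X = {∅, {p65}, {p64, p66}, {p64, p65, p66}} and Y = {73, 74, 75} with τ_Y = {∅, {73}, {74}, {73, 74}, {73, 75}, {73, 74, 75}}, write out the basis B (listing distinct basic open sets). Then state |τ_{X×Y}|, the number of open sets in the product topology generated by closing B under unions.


Basis B = {∅ × ∅, {p65} × {73}, {p65} × {74}, {p64, p66} × {73}, {p64, p66} × {74}, {p65} × {73, 74}, {p65} × {73, 75}, {p64, p65, p66} × {73}, {p64, p65, p66} × {74}, {p65} × {73, 74, 75}, {p64, p66} × {73, 74}, {p64, p66} × {73, 75}, {p64, p66} × {73, 74, 75}, {p64, p65, p66} × {73, 74}, {p64, p65, p66} × {73, 75}, {p64, p65, p66} × {73, 74, 75}}; |τ_{X×Y}| = 36.

Enumerate products U × V with U ∈ τ_X, V ∈ τ_Y (deduplicated):
  ∅ × ∅ = {} (∅)
  {p65} × {73} = {(p65,73)}
  {p65} × {74} = {(p65,74)}
  {p64, p66} × {73} = {(p64,73), (p66,73)}
  {p64, p66} × {74} = {(p64,74), (p66,74)}
  {p65} × {73, 74} = {(p65,73), (p65,74)}
  {p65} × {73, 75} = {(p65,73), (p65,75)}
  {p64, p65, p66} × {73} = {(p64,73), (p65,73), (p66,73)}
  {p64, p65, p66} × {74} = {(p64,74), (p65,74), (p66,74)}
  {p65} × {73, 74, 75} = {(p65,73), (p65,74), (p65,75)}
  {p64, p66} × {73, 74} = {(p64,73), (p64,74), (p66,73), (p66,74)}
  {p64, p66} × {73, 75} = {(p64,73), (p64,75), (p66,73), (p66,75)}
  {p64, p66} × {73, 74, 75} = {(p64,73), (p64,74), (p64,75), (p66,73), (p66,74), (p66,75)}
  {p64, p65, p66} × {73, 74} = {(p64,73), (p64,74), (p65,73), (p65,74), (p66,73), (p66,74)}
  {p64, p65, p66} × {73, 75} = {(p64,73), (p64,75), (p65,73), (p65,75), (p66,73), (p66,75)}
  {p64, p65, p66} × {73, 74, 75} = {(p64,73), (p64,74), (p64,75), (p65,73), (p65,74), (p65,75), (p66,73), (p66,74), (p66,75)}
These 16 distinct sets form the basis B.
Close under arbitrary unions to get τ_{X×Y}; counting gives |τ_{X×Y}| = 36.


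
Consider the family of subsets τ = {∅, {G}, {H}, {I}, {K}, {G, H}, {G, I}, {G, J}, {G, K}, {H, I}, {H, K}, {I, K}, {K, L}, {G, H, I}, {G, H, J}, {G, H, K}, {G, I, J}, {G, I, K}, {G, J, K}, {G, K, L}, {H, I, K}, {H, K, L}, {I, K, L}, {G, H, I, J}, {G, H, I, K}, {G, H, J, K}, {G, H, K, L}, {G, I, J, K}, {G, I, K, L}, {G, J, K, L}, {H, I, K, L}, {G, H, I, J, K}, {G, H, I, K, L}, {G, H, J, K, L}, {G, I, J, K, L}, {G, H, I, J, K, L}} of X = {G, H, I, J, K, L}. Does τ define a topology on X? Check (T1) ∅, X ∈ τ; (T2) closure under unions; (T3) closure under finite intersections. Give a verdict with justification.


τ IS a topology on X.

Axiom (T1): ∅ ∈ τ? Yes; X ∈ τ? Yes.
Axiom (T2/T3): check pairwise unions and intersections of members of τ.
All pairwise intersections and unions checked — each lies in τ. Therefore τ satisfies (T1), (T2), (T3): it IS a topology on X.


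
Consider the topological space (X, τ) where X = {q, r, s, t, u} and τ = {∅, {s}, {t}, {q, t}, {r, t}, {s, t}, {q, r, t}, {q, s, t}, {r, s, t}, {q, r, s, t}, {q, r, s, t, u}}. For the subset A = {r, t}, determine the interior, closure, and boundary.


int(A) = {r, t}, cl(A) = {q, r, t, u}, ∂A = {q, u}.

Closed sets in (X, τ) are complements of opens:
  closed(X, τ) = {∅, {u}, {q, u}, {r, u}, {s, u}, {q, r, u}, {q, s, u}, {r, s, u}, {q, r, s, u}, {q, r, t, u}, {q, r, s, t, u}}.
int(A) = ⋃ {U ∈ τ : U ⊆ A}. Opens contained in A: ∅, {t}, {r, t}.
Taking the union of these: int(A) = {r, t}.
cl(A) = ⋂ {C closed : A ⊆ C}. Closed sets containing A: {q, r, t, u}, {q, r, s, t, u}.
Intersecting these: cl(A) = {q, r, t, u}.
∂A = cl(A) ∖ int(A) = {q, r, t, u} ∖ {r, t} = {q, u}.


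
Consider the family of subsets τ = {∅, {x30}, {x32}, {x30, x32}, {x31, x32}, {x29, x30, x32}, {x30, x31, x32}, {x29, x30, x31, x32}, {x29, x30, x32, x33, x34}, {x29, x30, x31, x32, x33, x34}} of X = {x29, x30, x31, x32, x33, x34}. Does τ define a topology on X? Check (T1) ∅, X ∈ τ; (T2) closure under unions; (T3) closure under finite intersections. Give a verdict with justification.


τ IS a topology on X.

Axiom (T1): ∅ ∈ τ? Yes; X ∈ τ? Yes.
Axiom (T2/T3): check pairwise unions and intersections of members of τ.
All pairwise intersections and unions checked — each lies in τ. Therefore τ satisfies (T1), (T2), (T3): it IS a topology on X.


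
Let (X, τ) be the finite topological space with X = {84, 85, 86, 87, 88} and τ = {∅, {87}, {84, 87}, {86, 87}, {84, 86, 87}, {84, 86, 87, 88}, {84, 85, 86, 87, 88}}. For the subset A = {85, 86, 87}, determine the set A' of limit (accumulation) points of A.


A' = {84, 85, 86, 88}

For each x ∈ X, list the open sets U ∈ τ with x ∈ U, then check whether U ∩ (A ∖ {x}) ≠ ∅ for every such U.
  x = 84: opens ∋ x are {84, 87}, {84, 86, 87}, {84, 86, 87, 88}, {84, 85, 86, 87, 88}; each meets A ∖ {84}, so x IS a limit point.
  x = 85: opens ∋ x are {84, 85, 86, 87, 88}; each meets A ∖ {85}, so x IS a limit point.
  x = 86: opens ∋ x are {86, 87}, {84, 86, 87}, {84, 86, 87, 88}, {84, 85, 86, 87, 88}; each meets A ∖ {86}, so x IS a limit point.
  x = 87: open {87} ∋ x has {87} ∩ (A ∖ {87}) = ∅, so x is NOT a limit point.
  x = 88: opens ∋ x are {84, 86, 87, 88}, {84, 85, 86, 87, 88}; each meets A ∖ {88}, so x IS a limit point.
Collecting: A' = {84, 85, 86, 88}.


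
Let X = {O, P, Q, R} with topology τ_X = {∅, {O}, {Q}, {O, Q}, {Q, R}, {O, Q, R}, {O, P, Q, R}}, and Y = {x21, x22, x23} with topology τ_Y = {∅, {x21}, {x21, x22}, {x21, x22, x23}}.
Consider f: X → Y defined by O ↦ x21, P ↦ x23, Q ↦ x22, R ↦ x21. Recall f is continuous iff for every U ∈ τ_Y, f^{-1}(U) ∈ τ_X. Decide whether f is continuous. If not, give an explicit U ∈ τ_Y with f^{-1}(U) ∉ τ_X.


f is NOT continuous.

Compute f^{-1}(U) for each U ∈ τ_Y:
  U = ∅: f^{-1}(U) = ∅ ∈ τ_X ✓.
  U = {x21}: f^{-1}(U) = {O, R} ∉ τ_X ✗.
  U = {x21, x22}: f^{-1}(U) = {O, Q, R} ∈ τ_X ✓.
  U = {x21, x22, x23}: f^{-1}(U) = {O, P, Q, R} ∈ τ_X ✓.
Found U = {x21} with f^{-1}(U) = {O, R} not in τ_X. Therefore f is NOT continuous.


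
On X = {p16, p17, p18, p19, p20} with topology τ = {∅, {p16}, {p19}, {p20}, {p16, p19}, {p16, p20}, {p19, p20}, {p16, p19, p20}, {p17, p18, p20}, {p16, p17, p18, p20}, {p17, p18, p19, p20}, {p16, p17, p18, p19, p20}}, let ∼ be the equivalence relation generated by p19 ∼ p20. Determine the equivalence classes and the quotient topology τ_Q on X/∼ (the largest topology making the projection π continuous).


X/∼ = {[p16], [p17], [p18], [p19=p20]}; |τ_Q| = 6.

Equivalence classes: [p16], [p17], [p18], [p19=p20].
Quotient map π: X → X/∼ sends p16 ↦ [p16], p17 ↦ [p17], p18 ↦ [p18], p19 ↦ [p19=p20], p20 ↦ [p19=p20].
For each subset V ⊆ X/∼, compute π^{-1}(V) ⊆ X and check whether π^{-1}(V) ∈ τ. V is open in τ_Q iff π^{-1}(V) ∈ τ.
  V = {}: π^{-1}(V) = ∅ ∈ τ ✓.
  V = {[p16]}: π^{-1}(V) = {p16} ∈ τ ✓.
  V = {[p17]}: π^{-1}(V) = {p17} ∉ τ ✗.
  V = {[p16], [p17]}: π^{-1}(V) = {p16, p17} ∉ τ ✗.
  V = {[p18]}: π^{-1}(V) = {p18} ∉ τ ✗.
  V = {[p16], [p18]}: π^{-1}(V) = {p16, p18} ∉ τ ✗.
  V = {[p17], [p18]}: π^{-1}(V) = {p17, p18} ∉ τ ✗.
  V = {[p16], [p17], [p18]}: π^{-1}(V) = {p16, p17, p18} ∉ τ ✗.
  V = {[p19=p20]}: π^{-1}(V) = {p19, p20} ∈ τ ✓.
  V = {[p16], [p19=p20]}: π^{-1}(V) = {p16, p19, p20} ∈ τ ✓.
  V = {[p17], [p19=p20]}: π^{-1}(V) = {p17, p19, p20} ∉ τ ✗.
  V = {[p16], [p17], [p19=p20]}: π^{-1}(V) = {p16, p17, p19, p20} ∉ τ ✗.
  V = {[p18], [p19=p20]}: π^{-1}(V) = {p18, p19, p20} ∉ τ ✗.
  V = {[p16], [p18], [p19=p20]}: π^{-1}(V) = {p16, p18, p19, p20} ∉ τ ✗.
  V = {[p17], [p18], [p19=p20]}: π^{-1}(V) = {p17, p18, p19, p20} ∈ τ ✓.
  V = {[p16], [p17], [p18], [p19=p20]}: π^{-1}(V) = {p16, p17, p18, p19, p20} ∈ τ ✓.
Open sets in the quotient: τ_Q = {{}, {[p16]}, {[p19=p20]}, {[p16], [p19=p20]}, {[p17], [p18], [p19=p20]}, {[p16], [p17], [p18], [p19=p20]}} (6 elements).


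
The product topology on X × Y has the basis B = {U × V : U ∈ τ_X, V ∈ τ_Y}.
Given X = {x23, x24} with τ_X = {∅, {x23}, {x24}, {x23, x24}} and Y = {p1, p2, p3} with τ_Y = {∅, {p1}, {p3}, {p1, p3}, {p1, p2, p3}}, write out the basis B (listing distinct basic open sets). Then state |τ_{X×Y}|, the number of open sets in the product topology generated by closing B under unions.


Basis B = {∅ × ∅, {x23} × {p1}, {x23} × {p3}, {x24} × {p1}, {x24} × {p3}, {x23} × {p1, p3}, {x23, x24} × {p1}, {x23, x24} × {p3}, {x24} × {p1, p3}, {x23} × {p1, p2, p3}, {x24} × {p1, p2, p3}, {x23, x24} × {p1, p3}, {x23, x24} × {p1, p2, p3}}; |τ_{X×Y}| = 25.

Enumerate products U × V with U ∈ τ_X, V ∈ τ_Y (deduplicated):
  ∅ × ∅ = {} (∅)
  {x23} × {p1} = {(x23,p1)}
  {x23} × {p3} = {(x23,p3)}
  {x24} × {p1} = {(x24,p1)}
  {x24} × {p3} = {(x24,p3)}
  {x23} × {p1, p3} = {(x23,p1), (x23,p3)}
  {x23, x24} × {p1} = {(x23,p1), (x24,p1)}
  {x23, x24} × {p3} = {(x23,p3), (x24,p3)}
  {x24} × {p1, p3} = {(x24,p1), (x24,p3)}
  {x23} × {p1, p2, p3} = {(x23,p1), (x23,p2), (x23,p3)}
  {x24} × {p1, p2, p3} = {(x24,p1), (x24,p2), (x24,p3)}
  {x23, x24} × {p1, p3} = {(x23,p1), (x23,p3), (x24,p1), (x24,p3)}
  {x23, x24} × {p1, p2, p3} = {(x23,p1), (x23,p2), (x23,p3), (x24,p1), (x24,p2), (x24,p3)}
These 13 distinct sets form the basis B.
Close under arbitrary unions to get τ_{X×Y}; counting gives |τ_{X×Y}| = 25.


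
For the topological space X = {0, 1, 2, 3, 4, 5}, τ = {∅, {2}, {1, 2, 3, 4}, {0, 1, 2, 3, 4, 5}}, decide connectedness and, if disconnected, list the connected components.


(X, τ) is connected.

Find clopen sets (U ∈ τ with X ∖ U ∈ τ):
  U = ∅, X ∖ U = {0, 1, 2, 3, 4, 5} — both open, so U is clopen.
  U = {0, 1, 2, 3, 4, 5}, X ∖ U = ∅ — both open, so U is clopen.
Only trivial clopens (∅ and X) exist, so (X, τ) is connected.
Compute connected components by grouping points that agree on all clopens:
  component: {0, 1, 2, 3, 4, 5}


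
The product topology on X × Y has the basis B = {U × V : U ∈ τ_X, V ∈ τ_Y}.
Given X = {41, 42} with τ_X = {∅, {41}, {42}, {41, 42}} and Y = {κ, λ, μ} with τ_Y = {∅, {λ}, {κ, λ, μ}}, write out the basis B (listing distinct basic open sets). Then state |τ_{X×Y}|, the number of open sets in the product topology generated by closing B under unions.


Basis B = {∅ × ∅, {41} × {λ}, {42} × {λ}, {41, 42} × {λ}, {41} × {κ, λ, μ}, {42} × {κ, λ, μ}, {41, 42} × {κ, λ, μ}}; |τ_{X×Y}| = 9.

Enumerate products U × V with U ∈ τ_X, V ∈ τ_Y (deduplicated):
  ∅ × ∅ = {} (∅)
  {41} × {λ} = {(41,λ)}
  {42} × {λ} = {(42,λ)}
  {41, 42} × {λ} = {(41,λ), (42,λ)}
  {41} × {κ, λ, μ} = {(41,κ), (41,λ), (41,μ)}
  {42} × {κ, λ, μ} = {(42,κ), (42,λ), (42,μ)}
  {41, 42} × {κ, λ, μ} = {(41,κ), (41,λ), (41,μ), (42,κ), (42,λ), (42,μ)}
These 7 distinct sets form the basis B.
Close under arbitrary unions to get τ_{X×Y}; counting gives |τ_{X×Y}| = 9.


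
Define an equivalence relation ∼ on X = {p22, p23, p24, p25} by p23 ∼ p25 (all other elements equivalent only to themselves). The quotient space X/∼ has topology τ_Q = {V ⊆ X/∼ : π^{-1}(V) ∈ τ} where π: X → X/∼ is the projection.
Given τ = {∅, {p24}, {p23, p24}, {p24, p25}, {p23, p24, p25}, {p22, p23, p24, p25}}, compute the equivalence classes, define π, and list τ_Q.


X/∼ = {[p22], [p23=p25], [p24]}; |τ_Q| = 4.

Equivalence classes: [p22], [p23=p25], [p24].
Quotient map π: X → X/∼ sends p22 ↦ [p22], p23 ↦ [p23=p25], p24 ↦ [p24], p25 ↦ [p23=p25].
For each subset V ⊆ X/∼, compute π^{-1}(V) ⊆ X and check whether π^{-1}(V) ∈ τ. V is open in τ_Q iff π^{-1}(V) ∈ τ.
  V = {}: π^{-1}(V) = ∅ ∈ τ ✓.
  V = {[p22]}: π^{-1}(V) = {p22} ∉ τ ✗.
  V = {[p23=p25]}: π^{-1}(V) = {p23, p25} ∉ τ ✗.
  V = {[p22], [p23=p25]}: π^{-1}(V) = {p22, p23, p25} ∉ τ ✗.
  V = {[p24]}: π^{-1}(V) = {p24} ∈ τ ✓.
  V = {[p22], [p24]}: π^{-1}(V) = {p22, p24} ∉ τ ✗.
  V = {[p23=p25], [p24]}: π^{-1}(V) = {p23, p24, p25} ∈ τ ✓.
  V = {[p22], [p23=p25], [p24]}: π^{-1}(V) = {p22, p23, p24, p25} ∈ τ ✓.
Open sets in the quotient: τ_Q = {{}, {[p24]}, {[p23=p25], [p24]}, {[p22], [p23=p25], [p24]}} (4 elements).


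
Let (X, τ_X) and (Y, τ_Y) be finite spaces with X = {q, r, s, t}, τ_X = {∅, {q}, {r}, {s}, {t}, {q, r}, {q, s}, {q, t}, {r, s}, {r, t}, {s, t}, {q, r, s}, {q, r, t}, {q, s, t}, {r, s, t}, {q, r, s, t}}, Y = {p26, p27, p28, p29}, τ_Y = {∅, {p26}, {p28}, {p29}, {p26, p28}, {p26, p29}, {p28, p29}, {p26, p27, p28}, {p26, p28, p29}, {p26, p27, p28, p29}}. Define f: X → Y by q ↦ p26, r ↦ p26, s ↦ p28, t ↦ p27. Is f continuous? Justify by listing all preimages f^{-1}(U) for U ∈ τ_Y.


f IS continuous.

Compute f^{-1}(U) for each U ∈ τ_Y:
  U = ∅: f^{-1}(U) = ∅ ∈ τ_X ✓.
  U = {p26}: f^{-1}(U) = {q, r} ∈ τ_X ✓.
  U = {p28}: f^{-1}(U) = {s} ∈ τ_X ✓.
  U = {p29}: f^{-1}(U) = ∅ ∈ τ_X ✓.
  U = {p26, p28}: f^{-1}(U) = {q, r, s} ∈ τ_X ✓.
  U = {p26, p29}: f^{-1}(U) = {q, r} ∈ τ_X ✓.
  U = {p28, p29}: f^{-1}(U) = {s} ∈ τ_X ✓.
  U = {p26, p27, p28}: f^{-1}(U) = {q, r, s, t} ∈ τ_X ✓.
  U = {p26, p28, p29}: f^{-1}(U) = {q, r, s} ∈ τ_X ✓.
  U = {p26, p27, p28, p29}: f^{-1}(U) = {q, r, s, t} ∈ τ_X ✓.
Every preimage lies in τ_X, so f IS continuous.


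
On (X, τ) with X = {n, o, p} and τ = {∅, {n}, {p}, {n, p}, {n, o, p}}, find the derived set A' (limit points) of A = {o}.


A' = ∅

For each x ∈ X, list the open sets U ∈ τ with x ∈ U, then check whether U ∩ (A ∖ {x}) ≠ ∅ for every such U.
  x = n: open {n} ∋ x has {n} ∩ (A ∖ {n}) = ∅, so x is NOT a limit point.
  x = o: open {n, o, p} ∋ x has {n, o, p} ∩ (A ∖ {o}) = ∅, so x is NOT a limit point.
  x = p: open {p} ∋ x has {p} ∩ (A ∖ {p}) = ∅, so x is NOT a limit point.
Collecting: A' = ∅.


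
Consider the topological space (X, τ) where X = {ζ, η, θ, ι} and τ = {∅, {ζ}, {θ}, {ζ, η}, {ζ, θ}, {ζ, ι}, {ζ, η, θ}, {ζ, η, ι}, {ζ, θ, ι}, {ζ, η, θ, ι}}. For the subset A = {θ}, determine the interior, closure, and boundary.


int(A) = {θ}, cl(A) = {θ}, ∂A = ∅.

Closed sets in (X, τ) are complements of opens:
  closed(X, τ) = {∅, {η}, {θ}, {ι}, {η, θ}, {η, ι}, {θ, ι}, {ζ, η, ι}, {η, θ, ι}, {ζ, η, θ, ι}}.
int(A) = ⋃ {U ∈ τ : U ⊆ A}. Opens contained in A: ∅, {θ}.
Taking the union of these: int(A) = {θ}.
cl(A) = ⋂ {C closed : A ⊆ C}. Closed sets containing A: {θ}, {η, θ}, {θ, ι}, {η, θ, ι}, {ζ, η, θ, ι}.
Intersecting these: cl(A) = {θ}.
∂A = cl(A) ∖ int(A) = {θ} ∖ {θ} = ∅.


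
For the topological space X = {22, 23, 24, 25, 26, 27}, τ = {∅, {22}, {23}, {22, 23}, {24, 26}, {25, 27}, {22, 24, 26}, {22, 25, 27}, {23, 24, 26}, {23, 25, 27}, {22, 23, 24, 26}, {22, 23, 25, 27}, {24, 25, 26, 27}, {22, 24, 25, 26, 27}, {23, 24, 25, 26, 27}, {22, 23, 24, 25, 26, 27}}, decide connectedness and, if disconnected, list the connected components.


(X, τ) is disconnected; components = [{22}, {23}, {24, 26}, {25, 27}].

Find clopen sets (U ∈ τ with X ∖ U ∈ τ):
  U = ∅, X ∖ U = {22, 23, 24, 25, 26, 27} — both open, so U is clopen.
  U = {22}, X ∖ U = {23, 24, 25, 26, 27} — both open, so U is clopen.
  U = {23}, X ∖ U = {22, 24, 25, 26, 27} — both open, so U is clopen.
  U = {22, 23}, X ∖ U = {24, 25, 26, 27} — both open, so U is clopen.
  U = {24, 26}, X ∖ U = {22, 23, 25, 27} — both open, so U is clopen.
  U = {25, 27}, X ∖ U = {22, 23, 24, 26} — both open, so U is clopen.
  U = {22, 24, 26}, X ∖ U = {23, 25, 27} — both open, so U is clopen.
  U = {22, 25, 27}, X ∖ U = {23, 24, 26} — both open, so U is clopen.
  U = {23, 24, 26}, X ∖ U = {22, 25, 27} — both open, so U is clopen.
  U = {23, 25, 27}, X ∖ U = {22, 24, 26} — both open, so U is clopen.
  U = {22, 23, 24, 26}, X ∖ U = {25, 27} — both open, so U is clopen.
  U = {22, 23, 25, 27}, X ∖ U = {24, 26} — both open, so U is clopen.
  U = {24, 25, 26, 27}, X ∖ U = {22, 23} — both open, so U is clopen.
  U = {22, 24, 25, 26, 27}, X ∖ U = {23} — both open, so U is clopen.
  U = {23, 24, 25, 26, 27}, X ∖ U = {22} — both open, so U is clopen.
  U = {22, 23, 24, 25, 26, 27}, X ∖ U = ∅ — both open, so U is clopen.
Nontrivial clopen(s) exist: e.g. {22, 23, 24, 26}. So (X, τ) is disconnected.
Compute connected components by grouping points that agree on all clopens:
  component: {22}
  component: {23}
  component: {24, 26}
  component: {25, 27}


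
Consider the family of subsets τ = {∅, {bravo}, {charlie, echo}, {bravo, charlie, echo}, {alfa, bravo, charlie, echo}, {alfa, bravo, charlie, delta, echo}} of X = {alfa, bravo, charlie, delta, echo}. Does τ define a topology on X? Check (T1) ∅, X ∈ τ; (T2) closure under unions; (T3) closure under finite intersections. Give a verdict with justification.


τ IS a topology on X.

Axiom (T1): ∅ ∈ τ? Yes; X ∈ τ? Yes.
Axiom (T2/T3): check pairwise unions and intersections of members of τ.
All pairwise intersections and unions checked — each lies in τ. Therefore τ satisfies (T1), (T2), (T3): it IS a topology on X.


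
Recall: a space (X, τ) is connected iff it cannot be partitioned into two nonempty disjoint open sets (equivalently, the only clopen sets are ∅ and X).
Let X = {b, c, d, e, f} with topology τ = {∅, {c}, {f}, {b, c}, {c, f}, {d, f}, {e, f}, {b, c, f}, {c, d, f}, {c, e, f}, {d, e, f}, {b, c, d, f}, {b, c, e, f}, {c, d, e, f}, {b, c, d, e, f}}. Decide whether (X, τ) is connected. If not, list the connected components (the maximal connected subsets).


(X, τ) is disconnected; components = [{b, c}, {d, e, f}].

Find clopen sets (U ∈ τ with X ∖ U ∈ τ):
  U = ∅, X ∖ U = {b, c, d, e, f} — both open, so U is clopen.
  U = {b, c}, X ∖ U = {d, e, f} — both open, so U is clopen.
  U = {d, e, f}, X ∖ U = {b, c} — both open, so U is clopen.
  U = {b, c, d, e, f}, X ∖ U = ∅ — both open, so U is clopen.
Nontrivial clopen(s) exist: e.g. {d, e, f}. So (X, τ) is disconnected.
Compute connected components by grouping points that agree on all clopens:
  component: {b, c}
  component: {d, e, f}


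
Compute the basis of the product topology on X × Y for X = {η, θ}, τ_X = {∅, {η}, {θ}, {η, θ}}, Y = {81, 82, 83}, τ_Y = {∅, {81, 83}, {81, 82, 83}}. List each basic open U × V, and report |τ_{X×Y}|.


Basis B = {∅ × ∅, {η} × {81, 83}, {θ} × {81, 83}, {η} × {81, 82, 83}, {θ} × {81, 82, 83}, {η, θ} × {81, 83}, {η, θ} × {81, 82, 83}}; |τ_{X×Y}| = 9.

Enumerate products U × V with U ∈ τ_X, V ∈ τ_Y (deduplicated):
  ∅ × ∅ = {} (∅)
  {η} × {81, 83} = {(η,81), (η,83)}
  {θ} × {81, 83} = {(θ,81), (θ,83)}
  {η} × {81, 82, 83} = {(η,81), (η,82), (η,83)}
  {θ} × {81, 82, 83} = {(θ,81), (θ,82), (θ,83)}
  {η, θ} × {81, 83} = {(η,81), (η,83), (θ,81), (θ,83)}
  {η, θ} × {81, 82, 83} = {(η,81), (η,82), (η,83), (θ,81), (θ,82), (θ,83)}
These 7 distinct sets form the basis B.
Close under arbitrary unions to get τ_{X×Y}; counting gives |τ_{X×Y}| = 9.


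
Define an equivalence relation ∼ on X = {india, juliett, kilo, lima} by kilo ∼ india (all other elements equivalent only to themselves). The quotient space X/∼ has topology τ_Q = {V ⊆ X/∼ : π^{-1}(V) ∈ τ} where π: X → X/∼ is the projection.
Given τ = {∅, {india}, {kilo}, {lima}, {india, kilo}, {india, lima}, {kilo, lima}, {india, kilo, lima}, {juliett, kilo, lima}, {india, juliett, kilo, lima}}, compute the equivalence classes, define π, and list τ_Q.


X/∼ = {[india=kilo], [juliett], [lima]}; |τ_Q| = 5.

Equivalence classes: [india=kilo], [juliett], [lima].
Quotient map π: X → X/∼ sends india ↦ [india=kilo], juliett ↦ [juliett], kilo ↦ [india=kilo], lima ↦ [lima].
For each subset V ⊆ X/∼, compute π^{-1}(V) ⊆ X and check whether π^{-1}(V) ∈ τ. V is open in τ_Q iff π^{-1}(V) ∈ τ.
  V = {}: π^{-1}(V) = ∅ ∈ τ ✓.
  V = {[india=kilo]}: π^{-1}(V) = {india, kilo} ∈ τ ✓.
  V = {[juliett]}: π^{-1}(V) = {juliett} ∉ τ ✗.
  V = {[india=kilo], [juliett]}: π^{-1}(V) = {india, juliett, kilo} ∉ τ ✗.
  V = {[lima]}: π^{-1}(V) = {lima} ∈ τ ✓.
  V = {[india=kilo], [lima]}: π^{-1}(V) = {india, kilo, lima} ∈ τ ✓.
  V = {[juliett], [lima]}: π^{-1}(V) = {juliett, lima} ∉ τ ✗.
  V = {[india=kilo], [juliett], [lima]}: π^{-1}(V) = {india, juliett, kilo, lima} ∈ τ ✓.
Open sets in the quotient: τ_Q = {{}, {[india=kilo]}, {[lima]}, {[india=kilo], [lima]}, {[india=kilo], [juliett], [lima]}} (5 elements).
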